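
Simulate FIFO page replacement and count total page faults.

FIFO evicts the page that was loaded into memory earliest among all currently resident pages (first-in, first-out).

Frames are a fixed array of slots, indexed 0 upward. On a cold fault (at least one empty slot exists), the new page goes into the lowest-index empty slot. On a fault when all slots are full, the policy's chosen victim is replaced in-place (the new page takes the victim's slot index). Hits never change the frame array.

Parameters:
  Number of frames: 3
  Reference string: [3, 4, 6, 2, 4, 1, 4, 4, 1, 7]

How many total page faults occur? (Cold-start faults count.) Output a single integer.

Answer: 7

Derivation:
Step 0: ref 3 → FAULT, frames=[3,-,-]
Step 1: ref 4 → FAULT, frames=[3,4,-]
Step 2: ref 6 → FAULT, frames=[3,4,6]
Step 3: ref 2 → FAULT (evict 3), frames=[2,4,6]
Step 4: ref 4 → HIT, frames=[2,4,6]
Step 5: ref 1 → FAULT (evict 4), frames=[2,1,6]
Step 6: ref 4 → FAULT (evict 6), frames=[2,1,4]
Step 7: ref 4 → HIT, frames=[2,1,4]
Step 8: ref 1 → HIT, frames=[2,1,4]
Step 9: ref 7 → FAULT (evict 2), frames=[7,1,4]
Total faults: 7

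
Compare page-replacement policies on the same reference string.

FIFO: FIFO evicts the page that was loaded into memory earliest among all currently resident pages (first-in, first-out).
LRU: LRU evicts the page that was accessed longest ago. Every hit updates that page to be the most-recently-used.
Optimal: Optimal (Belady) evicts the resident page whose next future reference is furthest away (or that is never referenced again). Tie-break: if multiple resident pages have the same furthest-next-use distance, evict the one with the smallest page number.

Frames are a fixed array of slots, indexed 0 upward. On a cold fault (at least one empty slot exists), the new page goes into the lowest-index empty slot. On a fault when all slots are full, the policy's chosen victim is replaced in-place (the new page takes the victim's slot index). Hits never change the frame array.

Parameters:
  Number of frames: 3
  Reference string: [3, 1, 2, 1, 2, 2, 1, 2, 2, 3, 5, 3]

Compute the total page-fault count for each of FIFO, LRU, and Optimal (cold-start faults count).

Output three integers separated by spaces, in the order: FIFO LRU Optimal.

--- FIFO ---
  step 0: ref 3 -> FAULT, frames=[3,-,-] (faults so far: 1)
  step 1: ref 1 -> FAULT, frames=[3,1,-] (faults so far: 2)
  step 2: ref 2 -> FAULT, frames=[3,1,2] (faults so far: 3)
  step 3: ref 1 -> HIT, frames=[3,1,2] (faults so far: 3)
  step 4: ref 2 -> HIT, frames=[3,1,2] (faults so far: 3)
  step 5: ref 2 -> HIT, frames=[3,1,2] (faults so far: 3)
  step 6: ref 1 -> HIT, frames=[3,1,2] (faults so far: 3)
  step 7: ref 2 -> HIT, frames=[3,1,2] (faults so far: 3)
  step 8: ref 2 -> HIT, frames=[3,1,2] (faults so far: 3)
  step 9: ref 3 -> HIT, frames=[3,1,2] (faults so far: 3)
  step 10: ref 5 -> FAULT, evict 3, frames=[5,1,2] (faults so far: 4)
  step 11: ref 3 -> FAULT, evict 1, frames=[5,3,2] (faults so far: 5)
  FIFO total faults: 5
--- LRU ---
  step 0: ref 3 -> FAULT, frames=[3,-,-] (faults so far: 1)
  step 1: ref 1 -> FAULT, frames=[3,1,-] (faults so far: 2)
  step 2: ref 2 -> FAULT, frames=[3,1,2] (faults so far: 3)
  step 3: ref 1 -> HIT, frames=[3,1,2] (faults so far: 3)
  step 4: ref 2 -> HIT, frames=[3,1,2] (faults so far: 3)
  step 5: ref 2 -> HIT, frames=[3,1,2] (faults so far: 3)
  step 6: ref 1 -> HIT, frames=[3,1,2] (faults so far: 3)
  step 7: ref 2 -> HIT, frames=[3,1,2] (faults so far: 3)
  step 8: ref 2 -> HIT, frames=[3,1,2] (faults so far: 3)
  step 9: ref 3 -> HIT, frames=[3,1,2] (faults so far: 3)
  step 10: ref 5 -> FAULT, evict 1, frames=[3,5,2] (faults so far: 4)
  step 11: ref 3 -> HIT, frames=[3,5,2] (faults so far: 4)
  LRU total faults: 4
--- Optimal ---
  step 0: ref 3 -> FAULT, frames=[3,-,-] (faults so far: 1)
  step 1: ref 1 -> FAULT, frames=[3,1,-] (faults so far: 2)
  step 2: ref 2 -> FAULT, frames=[3,1,2] (faults so far: 3)
  step 3: ref 1 -> HIT, frames=[3,1,2] (faults so far: 3)
  step 4: ref 2 -> HIT, frames=[3,1,2] (faults so far: 3)
  step 5: ref 2 -> HIT, frames=[3,1,2] (faults so far: 3)
  step 6: ref 1 -> HIT, frames=[3,1,2] (faults so far: 3)
  step 7: ref 2 -> HIT, frames=[3,1,2] (faults so far: 3)
  step 8: ref 2 -> HIT, frames=[3,1,2] (faults so far: 3)
  step 9: ref 3 -> HIT, frames=[3,1,2] (faults so far: 3)
  step 10: ref 5 -> FAULT, evict 1, frames=[3,5,2] (faults so far: 4)
  step 11: ref 3 -> HIT, frames=[3,5,2] (faults so far: 4)
  Optimal total faults: 4

Answer: 5 4 4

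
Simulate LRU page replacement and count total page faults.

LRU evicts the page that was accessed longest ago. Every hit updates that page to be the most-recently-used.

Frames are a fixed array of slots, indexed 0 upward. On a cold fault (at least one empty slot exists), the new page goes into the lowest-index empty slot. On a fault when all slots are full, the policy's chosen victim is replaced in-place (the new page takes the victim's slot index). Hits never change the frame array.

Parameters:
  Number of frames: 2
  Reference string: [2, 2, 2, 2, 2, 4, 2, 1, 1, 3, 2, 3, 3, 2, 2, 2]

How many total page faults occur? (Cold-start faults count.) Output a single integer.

Step 0: ref 2 → FAULT, frames=[2,-]
Step 1: ref 2 → HIT, frames=[2,-]
Step 2: ref 2 → HIT, frames=[2,-]
Step 3: ref 2 → HIT, frames=[2,-]
Step 4: ref 2 → HIT, frames=[2,-]
Step 5: ref 4 → FAULT, frames=[2,4]
Step 6: ref 2 → HIT, frames=[2,4]
Step 7: ref 1 → FAULT (evict 4), frames=[2,1]
Step 8: ref 1 → HIT, frames=[2,1]
Step 9: ref 3 → FAULT (evict 2), frames=[3,1]
Step 10: ref 2 → FAULT (evict 1), frames=[3,2]
Step 11: ref 3 → HIT, frames=[3,2]
Step 12: ref 3 → HIT, frames=[3,2]
Step 13: ref 2 → HIT, frames=[3,2]
Step 14: ref 2 → HIT, frames=[3,2]
Step 15: ref 2 → HIT, frames=[3,2]
Total faults: 5

Answer: 5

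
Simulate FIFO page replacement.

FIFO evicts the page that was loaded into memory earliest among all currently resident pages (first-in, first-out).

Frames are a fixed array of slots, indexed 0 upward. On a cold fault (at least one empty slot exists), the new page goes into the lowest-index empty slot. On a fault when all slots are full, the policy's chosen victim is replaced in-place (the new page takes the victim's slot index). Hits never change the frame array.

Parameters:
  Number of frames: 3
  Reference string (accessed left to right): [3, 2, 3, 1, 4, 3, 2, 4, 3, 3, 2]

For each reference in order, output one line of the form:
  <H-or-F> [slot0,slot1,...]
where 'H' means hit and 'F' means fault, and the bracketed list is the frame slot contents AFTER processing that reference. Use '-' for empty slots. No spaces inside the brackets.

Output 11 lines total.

F [3,-,-]
F [3,2,-]
H [3,2,-]
F [3,2,1]
F [4,2,1]
F [4,3,1]
F [4,3,2]
H [4,3,2]
H [4,3,2]
H [4,3,2]
H [4,3,2]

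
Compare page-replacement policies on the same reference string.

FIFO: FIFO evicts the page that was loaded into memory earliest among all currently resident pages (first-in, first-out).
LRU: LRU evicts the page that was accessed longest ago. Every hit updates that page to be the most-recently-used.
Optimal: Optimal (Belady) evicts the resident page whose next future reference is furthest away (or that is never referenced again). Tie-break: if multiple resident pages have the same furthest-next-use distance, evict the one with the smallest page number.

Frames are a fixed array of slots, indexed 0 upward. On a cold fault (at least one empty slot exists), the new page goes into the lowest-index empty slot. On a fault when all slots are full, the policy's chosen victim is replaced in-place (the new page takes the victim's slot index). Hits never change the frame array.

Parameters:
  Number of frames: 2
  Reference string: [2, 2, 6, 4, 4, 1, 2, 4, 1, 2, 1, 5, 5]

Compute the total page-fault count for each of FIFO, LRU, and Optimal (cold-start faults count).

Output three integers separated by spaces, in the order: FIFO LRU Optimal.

--- FIFO ---
  step 0: ref 2 -> FAULT, frames=[2,-] (faults so far: 1)
  step 1: ref 2 -> HIT, frames=[2,-] (faults so far: 1)
  step 2: ref 6 -> FAULT, frames=[2,6] (faults so far: 2)
  step 3: ref 4 -> FAULT, evict 2, frames=[4,6] (faults so far: 3)
  step 4: ref 4 -> HIT, frames=[4,6] (faults so far: 3)
  step 5: ref 1 -> FAULT, evict 6, frames=[4,1] (faults so far: 4)
  step 6: ref 2 -> FAULT, evict 4, frames=[2,1] (faults so far: 5)
  step 7: ref 4 -> FAULT, evict 1, frames=[2,4] (faults so far: 6)
  step 8: ref 1 -> FAULT, evict 2, frames=[1,4] (faults so far: 7)
  step 9: ref 2 -> FAULT, evict 4, frames=[1,2] (faults so far: 8)
  step 10: ref 1 -> HIT, frames=[1,2] (faults so far: 8)
  step 11: ref 5 -> FAULT, evict 1, frames=[5,2] (faults so far: 9)
  step 12: ref 5 -> HIT, frames=[5,2] (faults so far: 9)
  FIFO total faults: 9
--- LRU ---
  step 0: ref 2 -> FAULT, frames=[2,-] (faults so far: 1)
  step 1: ref 2 -> HIT, frames=[2,-] (faults so far: 1)
  step 2: ref 6 -> FAULT, frames=[2,6] (faults so far: 2)
  step 3: ref 4 -> FAULT, evict 2, frames=[4,6] (faults so far: 3)
  step 4: ref 4 -> HIT, frames=[4,6] (faults so far: 3)
  step 5: ref 1 -> FAULT, evict 6, frames=[4,1] (faults so far: 4)
  step 6: ref 2 -> FAULT, evict 4, frames=[2,1] (faults so far: 5)
  step 7: ref 4 -> FAULT, evict 1, frames=[2,4] (faults so far: 6)
  step 8: ref 1 -> FAULT, evict 2, frames=[1,4] (faults so far: 7)
  step 9: ref 2 -> FAULT, evict 4, frames=[1,2] (faults so far: 8)
  step 10: ref 1 -> HIT, frames=[1,2] (faults so far: 8)
  step 11: ref 5 -> FAULT, evict 2, frames=[1,5] (faults so far: 9)
  step 12: ref 5 -> HIT, frames=[1,5] (faults so far: 9)
  LRU total faults: 9
--- Optimal ---
  step 0: ref 2 -> FAULT, frames=[2,-] (faults so far: 1)
  step 1: ref 2 -> HIT, frames=[2,-] (faults so far: 1)
  step 2: ref 6 -> FAULT, frames=[2,6] (faults so far: 2)
  step 3: ref 4 -> FAULT, evict 6, frames=[2,4] (faults so far: 3)
  step 4: ref 4 -> HIT, frames=[2,4] (faults so far: 3)
  step 5: ref 1 -> FAULT, evict 4, frames=[2,1] (faults so far: 4)
  step 6: ref 2 -> HIT, frames=[2,1] (faults so far: 4)
  step 7: ref 4 -> FAULT, evict 2, frames=[4,1] (faults so far: 5)
  step 8: ref 1 -> HIT, frames=[4,1] (faults so far: 5)
  step 9: ref 2 -> FAULT, evict 4, frames=[2,1] (faults so far: 6)
  step 10: ref 1 -> HIT, frames=[2,1] (faults so far: 6)
  step 11: ref 5 -> FAULT, evict 1, frames=[2,5] (faults so far: 7)
  step 12: ref 5 -> HIT, frames=[2,5] (faults so far: 7)
  Optimal total faults: 7

Answer: 9 9 7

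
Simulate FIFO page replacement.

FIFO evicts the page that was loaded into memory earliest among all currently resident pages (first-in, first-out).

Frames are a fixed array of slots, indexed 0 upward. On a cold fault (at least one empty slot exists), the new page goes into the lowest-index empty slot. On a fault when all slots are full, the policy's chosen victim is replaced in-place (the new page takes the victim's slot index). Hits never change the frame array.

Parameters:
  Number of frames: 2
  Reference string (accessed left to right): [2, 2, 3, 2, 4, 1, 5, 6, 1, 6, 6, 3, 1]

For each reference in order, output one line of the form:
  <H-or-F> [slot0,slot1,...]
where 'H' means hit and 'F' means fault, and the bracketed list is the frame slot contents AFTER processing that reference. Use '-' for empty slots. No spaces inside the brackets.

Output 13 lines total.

F [2,-]
H [2,-]
F [2,3]
H [2,3]
F [4,3]
F [4,1]
F [5,1]
F [5,6]
F [1,6]
H [1,6]
H [1,6]
F [1,3]
H [1,3]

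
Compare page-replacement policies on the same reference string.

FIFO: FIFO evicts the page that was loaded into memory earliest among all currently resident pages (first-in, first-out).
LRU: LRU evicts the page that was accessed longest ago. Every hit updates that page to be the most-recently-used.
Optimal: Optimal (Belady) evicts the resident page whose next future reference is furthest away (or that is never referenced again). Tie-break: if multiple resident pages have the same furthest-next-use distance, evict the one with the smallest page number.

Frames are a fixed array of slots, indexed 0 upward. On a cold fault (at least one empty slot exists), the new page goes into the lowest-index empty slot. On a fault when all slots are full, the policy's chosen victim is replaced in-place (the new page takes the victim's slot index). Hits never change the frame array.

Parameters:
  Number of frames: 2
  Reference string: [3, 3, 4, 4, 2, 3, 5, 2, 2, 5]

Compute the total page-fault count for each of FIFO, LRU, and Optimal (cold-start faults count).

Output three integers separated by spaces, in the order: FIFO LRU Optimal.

Answer: 6 6 4

Derivation:
--- FIFO ---
  step 0: ref 3 -> FAULT, frames=[3,-] (faults so far: 1)
  step 1: ref 3 -> HIT, frames=[3,-] (faults so far: 1)
  step 2: ref 4 -> FAULT, frames=[3,4] (faults so far: 2)
  step 3: ref 4 -> HIT, frames=[3,4] (faults so far: 2)
  step 4: ref 2 -> FAULT, evict 3, frames=[2,4] (faults so far: 3)
  step 5: ref 3 -> FAULT, evict 4, frames=[2,3] (faults so far: 4)
  step 6: ref 5 -> FAULT, evict 2, frames=[5,3] (faults so far: 5)
  step 7: ref 2 -> FAULT, evict 3, frames=[5,2] (faults so far: 6)
  step 8: ref 2 -> HIT, frames=[5,2] (faults so far: 6)
  step 9: ref 5 -> HIT, frames=[5,2] (faults so far: 6)
  FIFO total faults: 6
--- LRU ---
  step 0: ref 3 -> FAULT, frames=[3,-] (faults so far: 1)
  step 1: ref 3 -> HIT, frames=[3,-] (faults so far: 1)
  step 2: ref 4 -> FAULT, frames=[3,4] (faults so far: 2)
  step 3: ref 4 -> HIT, frames=[3,4] (faults so far: 2)
  step 4: ref 2 -> FAULT, evict 3, frames=[2,4] (faults so far: 3)
  step 5: ref 3 -> FAULT, evict 4, frames=[2,3] (faults so far: 4)
  step 6: ref 5 -> FAULT, evict 2, frames=[5,3] (faults so far: 5)
  step 7: ref 2 -> FAULT, evict 3, frames=[5,2] (faults so far: 6)
  step 8: ref 2 -> HIT, frames=[5,2] (faults so far: 6)
  step 9: ref 5 -> HIT, frames=[5,2] (faults so far: 6)
  LRU total faults: 6
--- Optimal ---
  step 0: ref 3 -> FAULT, frames=[3,-] (faults so far: 1)
  step 1: ref 3 -> HIT, frames=[3,-] (faults so far: 1)
  step 2: ref 4 -> FAULT, frames=[3,4] (faults so far: 2)
  step 3: ref 4 -> HIT, frames=[3,4] (faults so far: 2)
  step 4: ref 2 -> FAULT, evict 4, frames=[3,2] (faults so far: 3)
  step 5: ref 3 -> HIT, frames=[3,2] (faults so far: 3)
  step 6: ref 5 -> FAULT, evict 3, frames=[5,2] (faults so far: 4)
  step 7: ref 2 -> HIT, frames=[5,2] (faults so far: 4)
  step 8: ref 2 -> HIT, frames=[5,2] (faults so far: 4)
  step 9: ref 5 -> HIT, frames=[5,2] (faults so far: 4)
  Optimal total faults: 4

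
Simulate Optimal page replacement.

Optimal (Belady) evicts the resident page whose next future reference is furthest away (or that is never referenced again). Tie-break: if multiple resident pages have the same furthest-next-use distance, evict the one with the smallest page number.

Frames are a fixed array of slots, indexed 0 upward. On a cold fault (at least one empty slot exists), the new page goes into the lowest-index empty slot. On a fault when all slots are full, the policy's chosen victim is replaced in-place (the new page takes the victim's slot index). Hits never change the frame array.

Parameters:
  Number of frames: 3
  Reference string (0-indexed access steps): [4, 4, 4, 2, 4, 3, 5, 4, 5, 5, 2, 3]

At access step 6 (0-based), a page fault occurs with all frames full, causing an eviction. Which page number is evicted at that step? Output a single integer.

Answer: 3

Derivation:
Step 0: ref 4 -> FAULT, frames=[4,-,-]
Step 1: ref 4 -> HIT, frames=[4,-,-]
Step 2: ref 4 -> HIT, frames=[4,-,-]
Step 3: ref 2 -> FAULT, frames=[4,2,-]
Step 4: ref 4 -> HIT, frames=[4,2,-]
Step 5: ref 3 -> FAULT, frames=[4,2,3]
Step 6: ref 5 -> FAULT, evict 3, frames=[4,2,5]
At step 6: evicted page 3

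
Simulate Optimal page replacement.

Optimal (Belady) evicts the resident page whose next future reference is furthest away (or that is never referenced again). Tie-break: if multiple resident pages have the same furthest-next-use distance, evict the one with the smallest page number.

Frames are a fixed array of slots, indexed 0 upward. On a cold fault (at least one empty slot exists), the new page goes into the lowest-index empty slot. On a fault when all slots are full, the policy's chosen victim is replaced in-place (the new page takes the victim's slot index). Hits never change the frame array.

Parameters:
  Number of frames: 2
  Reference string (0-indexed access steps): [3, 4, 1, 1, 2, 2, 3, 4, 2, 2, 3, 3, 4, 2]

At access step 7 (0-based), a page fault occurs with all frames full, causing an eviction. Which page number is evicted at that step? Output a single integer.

Step 0: ref 3 -> FAULT, frames=[3,-]
Step 1: ref 4 -> FAULT, frames=[3,4]
Step 2: ref 1 -> FAULT, evict 4, frames=[3,1]
Step 3: ref 1 -> HIT, frames=[3,1]
Step 4: ref 2 -> FAULT, evict 1, frames=[3,2]
Step 5: ref 2 -> HIT, frames=[3,2]
Step 6: ref 3 -> HIT, frames=[3,2]
Step 7: ref 4 -> FAULT, evict 3, frames=[4,2]
At step 7: evicted page 3

Answer: 3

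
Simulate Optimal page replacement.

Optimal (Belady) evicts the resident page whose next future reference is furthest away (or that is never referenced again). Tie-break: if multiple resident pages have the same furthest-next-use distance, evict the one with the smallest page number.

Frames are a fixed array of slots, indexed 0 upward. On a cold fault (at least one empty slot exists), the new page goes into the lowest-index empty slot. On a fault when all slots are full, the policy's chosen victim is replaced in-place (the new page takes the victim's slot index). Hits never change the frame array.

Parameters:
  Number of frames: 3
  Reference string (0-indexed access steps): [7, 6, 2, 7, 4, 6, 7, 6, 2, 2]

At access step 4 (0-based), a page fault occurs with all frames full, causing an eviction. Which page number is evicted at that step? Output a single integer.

Step 0: ref 7 -> FAULT, frames=[7,-,-]
Step 1: ref 6 -> FAULT, frames=[7,6,-]
Step 2: ref 2 -> FAULT, frames=[7,6,2]
Step 3: ref 7 -> HIT, frames=[7,6,2]
Step 4: ref 4 -> FAULT, evict 2, frames=[7,6,4]
At step 4: evicted page 2

Answer: 2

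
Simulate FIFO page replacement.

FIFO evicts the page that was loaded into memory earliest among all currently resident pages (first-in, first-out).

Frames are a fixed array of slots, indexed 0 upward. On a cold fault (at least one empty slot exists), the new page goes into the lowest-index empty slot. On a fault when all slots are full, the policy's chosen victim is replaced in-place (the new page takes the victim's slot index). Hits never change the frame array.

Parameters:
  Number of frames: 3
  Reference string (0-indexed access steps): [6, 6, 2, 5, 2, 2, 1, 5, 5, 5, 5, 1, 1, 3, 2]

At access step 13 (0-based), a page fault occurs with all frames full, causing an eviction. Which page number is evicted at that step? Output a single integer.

Answer: 2

Derivation:
Step 0: ref 6 -> FAULT, frames=[6,-,-]
Step 1: ref 6 -> HIT, frames=[6,-,-]
Step 2: ref 2 -> FAULT, frames=[6,2,-]
Step 3: ref 5 -> FAULT, frames=[6,2,5]
Step 4: ref 2 -> HIT, frames=[6,2,5]
Step 5: ref 2 -> HIT, frames=[6,2,5]
Step 6: ref 1 -> FAULT, evict 6, frames=[1,2,5]
Step 7: ref 5 -> HIT, frames=[1,2,5]
Step 8: ref 5 -> HIT, frames=[1,2,5]
Step 9: ref 5 -> HIT, frames=[1,2,5]
Step 10: ref 5 -> HIT, frames=[1,2,5]
Step 11: ref 1 -> HIT, frames=[1,2,5]
Step 12: ref 1 -> HIT, frames=[1,2,5]
Step 13: ref 3 -> FAULT, evict 2, frames=[1,3,5]
At step 13: evicted page 2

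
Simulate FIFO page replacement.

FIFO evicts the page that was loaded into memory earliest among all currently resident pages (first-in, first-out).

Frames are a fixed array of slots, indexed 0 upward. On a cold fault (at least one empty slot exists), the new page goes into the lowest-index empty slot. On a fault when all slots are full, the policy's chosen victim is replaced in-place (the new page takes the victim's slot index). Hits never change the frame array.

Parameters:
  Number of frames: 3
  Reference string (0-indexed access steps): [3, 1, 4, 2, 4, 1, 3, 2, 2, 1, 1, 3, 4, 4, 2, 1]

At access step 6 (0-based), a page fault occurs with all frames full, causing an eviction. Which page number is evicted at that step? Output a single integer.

Step 0: ref 3 -> FAULT, frames=[3,-,-]
Step 1: ref 1 -> FAULT, frames=[3,1,-]
Step 2: ref 4 -> FAULT, frames=[3,1,4]
Step 3: ref 2 -> FAULT, evict 3, frames=[2,1,4]
Step 4: ref 4 -> HIT, frames=[2,1,4]
Step 5: ref 1 -> HIT, frames=[2,1,4]
Step 6: ref 3 -> FAULT, evict 1, frames=[2,3,4]
At step 6: evicted page 1

Answer: 1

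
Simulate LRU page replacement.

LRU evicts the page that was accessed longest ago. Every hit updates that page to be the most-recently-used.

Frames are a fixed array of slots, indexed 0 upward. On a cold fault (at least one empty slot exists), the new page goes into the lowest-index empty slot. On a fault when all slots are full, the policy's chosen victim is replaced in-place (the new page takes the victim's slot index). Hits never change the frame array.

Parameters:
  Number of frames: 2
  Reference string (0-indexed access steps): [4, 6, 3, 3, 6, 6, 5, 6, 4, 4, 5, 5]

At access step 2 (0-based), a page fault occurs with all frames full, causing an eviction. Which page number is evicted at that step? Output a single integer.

Step 0: ref 4 -> FAULT, frames=[4,-]
Step 1: ref 6 -> FAULT, frames=[4,6]
Step 2: ref 3 -> FAULT, evict 4, frames=[3,6]
At step 2: evicted page 4

Answer: 4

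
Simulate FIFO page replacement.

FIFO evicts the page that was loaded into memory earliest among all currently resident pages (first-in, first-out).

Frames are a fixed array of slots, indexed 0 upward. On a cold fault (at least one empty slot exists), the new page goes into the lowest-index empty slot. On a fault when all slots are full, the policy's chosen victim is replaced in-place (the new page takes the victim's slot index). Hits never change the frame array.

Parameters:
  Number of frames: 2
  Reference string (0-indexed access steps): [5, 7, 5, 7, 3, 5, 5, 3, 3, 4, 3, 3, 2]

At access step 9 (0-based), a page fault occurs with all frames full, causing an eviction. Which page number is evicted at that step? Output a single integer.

Answer: 3

Derivation:
Step 0: ref 5 -> FAULT, frames=[5,-]
Step 1: ref 7 -> FAULT, frames=[5,7]
Step 2: ref 5 -> HIT, frames=[5,7]
Step 3: ref 7 -> HIT, frames=[5,7]
Step 4: ref 3 -> FAULT, evict 5, frames=[3,7]
Step 5: ref 5 -> FAULT, evict 7, frames=[3,5]
Step 6: ref 5 -> HIT, frames=[3,5]
Step 7: ref 3 -> HIT, frames=[3,5]
Step 8: ref 3 -> HIT, frames=[3,5]
Step 9: ref 4 -> FAULT, evict 3, frames=[4,5]
At step 9: evicted page 3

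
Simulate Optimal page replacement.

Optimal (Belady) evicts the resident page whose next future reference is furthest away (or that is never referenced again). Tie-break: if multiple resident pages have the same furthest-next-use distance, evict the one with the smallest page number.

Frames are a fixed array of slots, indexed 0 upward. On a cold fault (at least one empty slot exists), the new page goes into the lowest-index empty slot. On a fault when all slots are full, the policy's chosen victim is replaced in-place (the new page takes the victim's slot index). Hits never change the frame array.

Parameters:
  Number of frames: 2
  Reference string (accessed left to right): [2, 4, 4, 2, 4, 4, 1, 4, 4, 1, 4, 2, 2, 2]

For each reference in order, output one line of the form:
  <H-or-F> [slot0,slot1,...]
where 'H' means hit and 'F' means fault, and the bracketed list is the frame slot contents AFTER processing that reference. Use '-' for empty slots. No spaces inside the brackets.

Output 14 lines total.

F [2,-]
F [2,4]
H [2,4]
H [2,4]
H [2,4]
H [2,4]
F [1,4]
H [1,4]
H [1,4]
H [1,4]
H [1,4]
F [2,4]
H [2,4]
H [2,4]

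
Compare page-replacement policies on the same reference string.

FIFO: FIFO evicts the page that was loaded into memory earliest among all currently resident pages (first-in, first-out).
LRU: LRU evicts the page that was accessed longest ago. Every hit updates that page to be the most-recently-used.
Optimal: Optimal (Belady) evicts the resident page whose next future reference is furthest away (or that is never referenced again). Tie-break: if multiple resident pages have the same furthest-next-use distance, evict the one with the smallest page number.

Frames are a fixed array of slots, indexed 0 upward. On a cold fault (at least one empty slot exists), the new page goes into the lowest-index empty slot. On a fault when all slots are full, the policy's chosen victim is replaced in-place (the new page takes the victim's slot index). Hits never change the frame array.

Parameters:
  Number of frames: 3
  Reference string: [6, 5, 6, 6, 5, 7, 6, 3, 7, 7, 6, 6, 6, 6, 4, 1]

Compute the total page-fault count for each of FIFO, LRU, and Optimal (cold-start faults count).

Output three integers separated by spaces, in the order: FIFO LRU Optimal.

Answer: 7 6 6

Derivation:
--- FIFO ---
  step 0: ref 6 -> FAULT, frames=[6,-,-] (faults so far: 1)
  step 1: ref 5 -> FAULT, frames=[6,5,-] (faults so far: 2)
  step 2: ref 6 -> HIT, frames=[6,5,-] (faults so far: 2)
  step 3: ref 6 -> HIT, frames=[6,5,-] (faults so far: 2)
  step 4: ref 5 -> HIT, frames=[6,5,-] (faults so far: 2)
  step 5: ref 7 -> FAULT, frames=[6,5,7] (faults so far: 3)
  step 6: ref 6 -> HIT, frames=[6,5,7] (faults so far: 3)
  step 7: ref 3 -> FAULT, evict 6, frames=[3,5,7] (faults so far: 4)
  step 8: ref 7 -> HIT, frames=[3,5,7] (faults so far: 4)
  step 9: ref 7 -> HIT, frames=[3,5,7] (faults so far: 4)
  step 10: ref 6 -> FAULT, evict 5, frames=[3,6,7] (faults so far: 5)
  step 11: ref 6 -> HIT, frames=[3,6,7] (faults so far: 5)
  step 12: ref 6 -> HIT, frames=[3,6,7] (faults so far: 5)
  step 13: ref 6 -> HIT, frames=[3,6,7] (faults so far: 5)
  step 14: ref 4 -> FAULT, evict 7, frames=[3,6,4] (faults so far: 6)
  step 15: ref 1 -> FAULT, evict 3, frames=[1,6,4] (faults so far: 7)
  FIFO total faults: 7
--- LRU ---
  step 0: ref 6 -> FAULT, frames=[6,-,-] (faults so far: 1)
  step 1: ref 5 -> FAULT, frames=[6,5,-] (faults so far: 2)
  step 2: ref 6 -> HIT, frames=[6,5,-] (faults so far: 2)
  step 3: ref 6 -> HIT, frames=[6,5,-] (faults so far: 2)
  step 4: ref 5 -> HIT, frames=[6,5,-] (faults so far: 2)
  step 5: ref 7 -> FAULT, frames=[6,5,7] (faults so far: 3)
  step 6: ref 6 -> HIT, frames=[6,5,7] (faults so far: 3)
  step 7: ref 3 -> FAULT, evict 5, frames=[6,3,7] (faults so far: 4)
  step 8: ref 7 -> HIT, frames=[6,3,7] (faults so far: 4)
  step 9: ref 7 -> HIT, frames=[6,3,7] (faults so far: 4)
  step 10: ref 6 -> HIT, frames=[6,3,7] (faults so far: 4)
  step 11: ref 6 -> HIT, frames=[6,3,7] (faults so far: 4)
  step 12: ref 6 -> HIT, frames=[6,3,7] (faults so far: 4)
  step 13: ref 6 -> HIT, frames=[6,3,7] (faults so far: 4)
  step 14: ref 4 -> FAULT, evict 3, frames=[6,4,7] (faults so far: 5)
  step 15: ref 1 -> FAULT, evict 7, frames=[6,4,1] (faults so far: 6)
  LRU total faults: 6
--- Optimal ---
  step 0: ref 6 -> FAULT, frames=[6,-,-] (faults so far: 1)
  step 1: ref 5 -> FAULT, frames=[6,5,-] (faults so far: 2)
  step 2: ref 6 -> HIT, frames=[6,5,-] (faults so far: 2)
  step 3: ref 6 -> HIT, frames=[6,5,-] (faults so far: 2)
  step 4: ref 5 -> HIT, frames=[6,5,-] (faults so far: 2)
  step 5: ref 7 -> FAULT, frames=[6,5,7] (faults so far: 3)
  step 6: ref 6 -> HIT, frames=[6,5,7] (faults so far: 3)
  step 7: ref 3 -> FAULT, evict 5, frames=[6,3,7] (faults so far: 4)
  step 8: ref 7 -> HIT, frames=[6,3,7] (faults so far: 4)
  step 9: ref 7 -> HIT, frames=[6,3,7] (faults so far: 4)
  step 10: ref 6 -> HIT, frames=[6,3,7] (faults so far: 4)
  step 11: ref 6 -> HIT, frames=[6,3,7] (faults so far: 4)
  step 12: ref 6 -> HIT, frames=[6,3,7] (faults so far: 4)
  step 13: ref 6 -> HIT, frames=[6,3,7] (faults so far: 4)
  step 14: ref 4 -> FAULT, evict 3, frames=[6,4,7] (faults so far: 5)
  step 15: ref 1 -> FAULT, evict 4, frames=[6,1,7] (faults so far: 6)
  Optimal total faults: 6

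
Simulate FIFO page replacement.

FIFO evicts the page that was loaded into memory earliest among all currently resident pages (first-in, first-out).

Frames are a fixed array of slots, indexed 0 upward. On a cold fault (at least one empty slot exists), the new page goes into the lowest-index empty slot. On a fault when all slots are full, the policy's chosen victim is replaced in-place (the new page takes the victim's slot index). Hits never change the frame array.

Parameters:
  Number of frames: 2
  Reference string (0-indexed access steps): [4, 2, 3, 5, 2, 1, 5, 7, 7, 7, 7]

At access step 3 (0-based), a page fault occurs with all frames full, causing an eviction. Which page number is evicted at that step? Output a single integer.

Step 0: ref 4 -> FAULT, frames=[4,-]
Step 1: ref 2 -> FAULT, frames=[4,2]
Step 2: ref 3 -> FAULT, evict 4, frames=[3,2]
Step 3: ref 5 -> FAULT, evict 2, frames=[3,5]
At step 3: evicted page 2

Answer: 2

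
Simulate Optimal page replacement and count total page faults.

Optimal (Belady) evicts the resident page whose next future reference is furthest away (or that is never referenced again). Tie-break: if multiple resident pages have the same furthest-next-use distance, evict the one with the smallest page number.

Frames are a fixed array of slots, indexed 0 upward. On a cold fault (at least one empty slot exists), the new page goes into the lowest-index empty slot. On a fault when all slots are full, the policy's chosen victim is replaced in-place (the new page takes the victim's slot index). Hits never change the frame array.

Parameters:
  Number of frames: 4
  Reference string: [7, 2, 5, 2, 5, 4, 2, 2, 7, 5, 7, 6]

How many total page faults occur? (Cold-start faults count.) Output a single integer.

Step 0: ref 7 → FAULT, frames=[7,-,-,-]
Step 1: ref 2 → FAULT, frames=[7,2,-,-]
Step 2: ref 5 → FAULT, frames=[7,2,5,-]
Step 3: ref 2 → HIT, frames=[7,2,5,-]
Step 4: ref 5 → HIT, frames=[7,2,5,-]
Step 5: ref 4 → FAULT, frames=[7,2,5,4]
Step 6: ref 2 → HIT, frames=[7,2,5,4]
Step 7: ref 2 → HIT, frames=[7,2,5,4]
Step 8: ref 7 → HIT, frames=[7,2,5,4]
Step 9: ref 5 → HIT, frames=[7,2,5,4]
Step 10: ref 7 → HIT, frames=[7,2,5,4]
Step 11: ref 6 → FAULT (evict 2), frames=[7,6,5,4]
Total faults: 5

Answer: 5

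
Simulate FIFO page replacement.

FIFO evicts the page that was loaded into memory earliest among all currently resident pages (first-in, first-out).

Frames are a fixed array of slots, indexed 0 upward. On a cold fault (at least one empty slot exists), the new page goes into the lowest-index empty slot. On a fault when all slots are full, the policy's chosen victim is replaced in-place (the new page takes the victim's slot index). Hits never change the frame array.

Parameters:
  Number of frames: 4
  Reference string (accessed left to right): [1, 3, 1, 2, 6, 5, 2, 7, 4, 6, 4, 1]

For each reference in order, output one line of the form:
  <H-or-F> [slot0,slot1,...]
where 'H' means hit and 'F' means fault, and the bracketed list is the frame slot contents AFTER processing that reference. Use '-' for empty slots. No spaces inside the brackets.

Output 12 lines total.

F [1,-,-,-]
F [1,3,-,-]
H [1,3,-,-]
F [1,3,2,-]
F [1,3,2,6]
F [5,3,2,6]
H [5,3,2,6]
F [5,7,2,6]
F [5,7,4,6]
H [5,7,4,6]
H [5,7,4,6]
F [5,7,4,1]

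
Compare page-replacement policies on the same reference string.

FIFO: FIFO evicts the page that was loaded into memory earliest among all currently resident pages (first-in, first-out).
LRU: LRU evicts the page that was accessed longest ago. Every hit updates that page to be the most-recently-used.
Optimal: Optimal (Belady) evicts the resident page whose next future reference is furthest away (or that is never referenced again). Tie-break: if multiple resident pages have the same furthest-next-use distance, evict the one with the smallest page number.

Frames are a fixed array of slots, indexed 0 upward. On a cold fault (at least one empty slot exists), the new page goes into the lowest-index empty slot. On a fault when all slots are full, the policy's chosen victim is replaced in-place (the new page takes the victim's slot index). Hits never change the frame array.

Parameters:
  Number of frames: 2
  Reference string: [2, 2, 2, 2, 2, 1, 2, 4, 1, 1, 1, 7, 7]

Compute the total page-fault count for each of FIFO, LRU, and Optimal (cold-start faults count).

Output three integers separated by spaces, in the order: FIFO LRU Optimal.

Answer: 4 5 4

Derivation:
--- FIFO ---
  step 0: ref 2 -> FAULT, frames=[2,-] (faults so far: 1)
  step 1: ref 2 -> HIT, frames=[2,-] (faults so far: 1)
  step 2: ref 2 -> HIT, frames=[2,-] (faults so far: 1)
  step 3: ref 2 -> HIT, frames=[2,-] (faults so far: 1)
  step 4: ref 2 -> HIT, frames=[2,-] (faults so far: 1)
  step 5: ref 1 -> FAULT, frames=[2,1] (faults so far: 2)
  step 6: ref 2 -> HIT, frames=[2,1] (faults so far: 2)
  step 7: ref 4 -> FAULT, evict 2, frames=[4,1] (faults so far: 3)
  step 8: ref 1 -> HIT, frames=[4,1] (faults so far: 3)
  step 9: ref 1 -> HIT, frames=[4,1] (faults so far: 3)
  step 10: ref 1 -> HIT, frames=[4,1] (faults so far: 3)
  step 11: ref 7 -> FAULT, evict 1, frames=[4,7] (faults so far: 4)
  step 12: ref 7 -> HIT, frames=[4,7] (faults so far: 4)
  FIFO total faults: 4
--- LRU ---
  step 0: ref 2 -> FAULT, frames=[2,-] (faults so far: 1)
  step 1: ref 2 -> HIT, frames=[2,-] (faults so far: 1)
  step 2: ref 2 -> HIT, frames=[2,-] (faults so far: 1)
  step 3: ref 2 -> HIT, frames=[2,-] (faults so far: 1)
  step 4: ref 2 -> HIT, frames=[2,-] (faults so far: 1)
  step 5: ref 1 -> FAULT, frames=[2,1] (faults so far: 2)
  step 6: ref 2 -> HIT, frames=[2,1] (faults so far: 2)
  step 7: ref 4 -> FAULT, evict 1, frames=[2,4] (faults so far: 3)
  step 8: ref 1 -> FAULT, evict 2, frames=[1,4] (faults so far: 4)
  step 9: ref 1 -> HIT, frames=[1,4] (faults so far: 4)
  step 10: ref 1 -> HIT, frames=[1,4] (faults so far: 4)
  step 11: ref 7 -> FAULT, evict 4, frames=[1,7] (faults so far: 5)
  step 12: ref 7 -> HIT, frames=[1,7] (faults so far: 5)
  LRU total faults: 5
--- Optimal ---
  step 0: ref 2 -> FAULT, frames=[2,-] (faults so far: 1)
  step 1: ref 2 -> HIT, frames=[2,-] (faults so far: 1)
  step 2: ref 2 -> HIT, frames=[2,-] (faults so far: 1)
  step 3: ref 2 -> HIT, frames=[2,-] (faults so far: 1)
  step 4: ref 2 -> HIT, frames=[2,-] (faults so far: 1)
  step 5: ref 1 -> FAULT, frames=[2,1] (faults so far: 2)
  step 6: ref 2 -> HIT, frames=[2,1] (faults so far: 2)
  step 7: ref 4 -> FAULT, evict 2, frames=[4,1] (faults so far: 3)
  step 8: ref 1 -> HIT, frames=[4,1] (faults so far: 3)
  step 9: ref 1 -> HIT, frames=[4,1] (faults so far: 3)
  step 10: ref 1 -> HIT, frames=[4,1] (faults so far: 3)
  step 11: ref 7 -> FAULT, evict 1, frames=[4,7] (faults so far: 4)
  step 12: ref 7 -> HIT, frames=[4,7] (faults so far: 4)
  Optimal total faults: 4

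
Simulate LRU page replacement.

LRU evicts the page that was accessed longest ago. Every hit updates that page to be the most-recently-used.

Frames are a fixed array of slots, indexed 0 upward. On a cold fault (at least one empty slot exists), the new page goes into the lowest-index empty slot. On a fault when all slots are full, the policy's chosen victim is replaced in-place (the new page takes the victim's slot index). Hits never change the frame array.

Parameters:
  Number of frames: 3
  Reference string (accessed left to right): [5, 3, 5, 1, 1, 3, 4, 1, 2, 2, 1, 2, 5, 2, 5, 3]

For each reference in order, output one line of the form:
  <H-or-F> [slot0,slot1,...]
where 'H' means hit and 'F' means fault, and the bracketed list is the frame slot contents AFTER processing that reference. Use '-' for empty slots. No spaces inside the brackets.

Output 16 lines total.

F [5,-,-]
F [5,3,-]
H [5,3,-]
F [5,3,1]
H [5,3,1]
H [5,3,1]
F [4,3,1]
H [4,3,1]
F [4,2,1]
H [4,2,1]
H [4,2,1]
H [4,2,1]
F [5,2,1]
H [5,2,1]
H [5,2,1]
F [5,2,3]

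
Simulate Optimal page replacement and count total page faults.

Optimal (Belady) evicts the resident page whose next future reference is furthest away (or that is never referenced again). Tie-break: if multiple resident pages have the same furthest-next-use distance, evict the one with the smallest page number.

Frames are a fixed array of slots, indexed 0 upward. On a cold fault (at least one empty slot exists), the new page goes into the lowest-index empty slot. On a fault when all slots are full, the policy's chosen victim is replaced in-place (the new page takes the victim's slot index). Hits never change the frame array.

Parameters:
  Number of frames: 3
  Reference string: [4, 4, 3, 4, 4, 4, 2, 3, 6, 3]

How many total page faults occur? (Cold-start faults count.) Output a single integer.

Answer: 4

Derivation:
Step 0: ref 4 → FAULT, frames=[4,-,-]
Step 1: ref 4 → HIT, frames=[4,-,-]
Step 2: ref 3 → FAULT, frames=[4,3,-]
Step 3: ref 4 → HIT, frames=[4,3,-]
Step 4: ref 4 → HIT, frames=[4,3,-]
Step 5: ref 4 → HIT, frames=[4,3,-]
Step 6: ref 2 → FAULT, frames=[4,3,2]
Step 7: ref 3 → HIT, frames=[4,3,2]
Step 8: ref 6 → FAULT (evict 2), frames=[4,3,6]
Step 9: ref 3 → HIT, frames=[4,3,6]
Total faults: 4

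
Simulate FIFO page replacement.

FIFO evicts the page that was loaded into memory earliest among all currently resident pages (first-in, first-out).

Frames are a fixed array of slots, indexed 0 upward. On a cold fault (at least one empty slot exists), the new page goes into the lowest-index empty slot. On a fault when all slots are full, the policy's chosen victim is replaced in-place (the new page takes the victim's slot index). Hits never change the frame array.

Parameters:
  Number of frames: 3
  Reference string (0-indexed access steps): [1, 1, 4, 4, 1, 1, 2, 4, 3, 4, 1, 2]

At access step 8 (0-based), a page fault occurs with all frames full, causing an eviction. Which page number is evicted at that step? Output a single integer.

Step 0: ref 1 -> FAULT, frames=[1,-,-]
Step 1: ref 1 -> HIT, frames=[1,-,-]
Step 2: ref 4 -> FAULT, frames=[1,4,-]
Step 3: ref 4 -> HIT, frames=[1,4,-]
Step 4: ref 1 -> HIT, frames=[1,4,-]
Step 5: ref 1 -> HIT, frames=[1,4,-]
Step 6: ref 2 -> FAULT, frames=[1,4,2]
Step 7: ref 4 -> HIT, frames=[1,4,2]
Step 8: ref 3 -> FAULT, evict 1, frames=[3,4,2]
At step 8: evicted page 1

Answer: 1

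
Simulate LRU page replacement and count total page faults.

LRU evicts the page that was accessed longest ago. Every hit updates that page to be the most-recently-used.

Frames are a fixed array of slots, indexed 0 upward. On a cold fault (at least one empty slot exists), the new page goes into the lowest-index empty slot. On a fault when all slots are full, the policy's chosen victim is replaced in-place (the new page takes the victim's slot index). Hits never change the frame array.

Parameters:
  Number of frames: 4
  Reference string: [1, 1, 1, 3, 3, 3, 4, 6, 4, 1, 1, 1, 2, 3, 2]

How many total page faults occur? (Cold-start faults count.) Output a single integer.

Step 0: ref 1 → FAULT, frames=[1,-,-,-]
Step 1: ref 1 → HIT, frames=[1,-,-,-]
Step 2: ref 1 → HIT, frames=[1,-,-,-]
Step 3: ref 3 → FAULT, frames=[1,3,-,-]
Step 4: ref 3 → HIT, frames=[1,3,-,-]
Step 5: ref 3 → HIT, frames=[1,3,-,-]
Step 6: ref 4 → FAULT, frames=[1,3,4,-]
Step 7: ref 6 → FAULT, frames=[1,3,4,6]
Step 8: ref 4 → HIT, frames=[1,3,4,6]
Step 9: ref 1 → HIT, frames=[1,3,4,6]
Step 10: ref 1 → HIT, frames=[1,3,4,6]
Step 11: ref 1 → HIT, frames=[1,3,4,6]
Step 12: ref 2 → FAULT (evict 3), frames=[1,2,4,6]
Step 13: ref 3 → FAULT (evict 6), frames=[1,2,4,3]
Step 14: ref 2 → HIT, frames=[1,2,4,3]
Total faults: 6

Answer: 6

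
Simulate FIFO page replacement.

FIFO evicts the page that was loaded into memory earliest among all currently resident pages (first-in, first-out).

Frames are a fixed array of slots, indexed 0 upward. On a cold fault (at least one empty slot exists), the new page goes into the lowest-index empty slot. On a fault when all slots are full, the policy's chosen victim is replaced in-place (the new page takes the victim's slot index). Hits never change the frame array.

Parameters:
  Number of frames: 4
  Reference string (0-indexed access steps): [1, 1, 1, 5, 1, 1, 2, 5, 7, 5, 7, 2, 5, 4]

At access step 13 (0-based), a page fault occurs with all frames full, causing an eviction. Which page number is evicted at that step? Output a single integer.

Step 0: ref 1 -> FAULT, frames=[1,-,-,-]
Step 1: ref 1 -> HIT, frames=[1,-,-,-]
Step 2: ref 1 -> HIT, frames=[1,-,-,-]
Step 3: ref 5 -> FAULT, frames=[1,5,-,-]
Step 4: ref 1 -> HIT, frames=[1,5,-,-]
Step 5: ref 1 -> HIT, frames=[1,5,-,-]
Step 6: ref 2 -> FAULT, frames=[1,5,2,-]
Step 7: ref 5 -> HIT, frames=[1,5,2,-]
Step 8: ref 7 -> FAULT, frames=[1,5,2,7]
Step 9: ref 5 -> HIT, frames=[1,5,2,7]
Step 10: ref 7 -> HIT, frames=[1,5,2,7]
Step 11: ref 2 -> HIT, frames=[1,5,2,7]
Step 12: ref 5 -> HIT, frames=[1,5,2,7]
Step 13: ref 4 -> FAULT, evict 1, frames=[4,5,2,7]
At step 13: evicted page 1

Answer: 1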